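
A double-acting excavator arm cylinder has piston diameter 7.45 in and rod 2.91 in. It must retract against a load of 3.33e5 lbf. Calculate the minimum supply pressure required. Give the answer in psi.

P ≈ 9010 psi

Rod-side annular area A_ann = π/4 × (7.45² − 2.91²) = 36.94 in^2
Retraction: pressure acts on the annular area.
P = F / A = 3.33e5 lbf / A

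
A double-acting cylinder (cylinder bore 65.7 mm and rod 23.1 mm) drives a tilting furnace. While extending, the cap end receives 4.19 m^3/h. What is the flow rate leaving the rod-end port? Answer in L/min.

Cap-side area A_cap = π/4 × (65.7 mm)² = 3390 mm^2
Rod-side annular area A_ann = π/4 × (65.7² − 23.1²) = 2971 mm^2
Piston speed v = Q_in/A_cap; rod-end outflow Q_out = v × A_ann = Q_in × A_ann/A_cap.

Q_out ≈ 61.2 L/min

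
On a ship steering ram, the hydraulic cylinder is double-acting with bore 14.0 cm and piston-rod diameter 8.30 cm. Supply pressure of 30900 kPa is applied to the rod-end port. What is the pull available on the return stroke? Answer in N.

F ≈ 3.08e5 N

Rod-side annular area A_ann = π/4 × (14.0² − 8.30²) = 99.83 cm^2
On retraction the pressure acts on the annular area (bore minus rod).
F = P × A_ann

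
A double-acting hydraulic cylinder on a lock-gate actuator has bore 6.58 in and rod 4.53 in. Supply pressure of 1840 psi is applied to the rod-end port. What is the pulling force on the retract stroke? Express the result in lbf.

F ≈ 32900 lbf

Rod-side annular area A_ann = π/4 × (6.58² − 4.53²) = 17.89 in^2
On retraction the pressure acts on the annular area (bore minus rod).
F = P × A_ann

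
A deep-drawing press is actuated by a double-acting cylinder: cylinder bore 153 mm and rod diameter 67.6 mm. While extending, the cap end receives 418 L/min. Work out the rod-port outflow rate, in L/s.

Q_out ≈ 5.61 L/s

Cap-side area A_cap = π/4 × (153 mm)² = 18390 mm^2
Rod-side annular area A_ann = π/4 × (153² − 67.6²) = 14800 mm^2
Piston speed v = Q_in/A_cap; rod-end outflow Q_out = v × A_ann = Q_in × A_ann/A_cap.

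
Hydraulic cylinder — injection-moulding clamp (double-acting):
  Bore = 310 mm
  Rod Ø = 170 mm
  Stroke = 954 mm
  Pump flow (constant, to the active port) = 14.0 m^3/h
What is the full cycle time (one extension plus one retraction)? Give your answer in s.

Cap-side area A_cap = π/4 × (310 mm)² = 75480 mm^2
Rod-side annular area A_ann = π/4 × (310² − 170²) = 52780 mm^2
t_ext = A_cap·L/Q = 18.52 s
t_ret = A_ann·L/Q = 12.95 s
t_cycle = t_ext + t_ret

t ≈ 31.5 s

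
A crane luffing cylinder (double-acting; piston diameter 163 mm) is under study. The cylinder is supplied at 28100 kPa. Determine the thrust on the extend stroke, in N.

Cap-side area A_cap = π/4 × (163 mm)² = 20870 mm^2
F = P × A_cap = 28100 kPa × A_cap

F ≈ 5.86e5 N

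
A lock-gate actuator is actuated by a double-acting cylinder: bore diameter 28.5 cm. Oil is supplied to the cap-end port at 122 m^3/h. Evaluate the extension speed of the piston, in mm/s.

Cap-side area A_cap = π/4 × (28.5 cm)² = 637.9 cm^2
v = Q / A

v ≈ 531 mm/s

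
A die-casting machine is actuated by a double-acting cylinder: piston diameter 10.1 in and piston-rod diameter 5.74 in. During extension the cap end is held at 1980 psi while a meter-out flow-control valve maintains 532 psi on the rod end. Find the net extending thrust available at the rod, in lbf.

F ≈ 1.30e5 lbf

Cap-side area A_cap = π/4 × (10.1 in)² = 80.12 in^2
Rod-side annular area A_ann = π/4 × (10.1² − 5.74²) = 54.24 in^2
Net thrust = P_cap·A_cap − P_rod·A_ann = 1.586e5 lbf − 28860 lbf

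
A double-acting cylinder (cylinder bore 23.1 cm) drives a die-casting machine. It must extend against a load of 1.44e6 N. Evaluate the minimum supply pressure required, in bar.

P ≈ 344 bar

Cap-side area A_cap = π/4 × (23.1 cm)² = 419.1 cm^2
P = F / A = 1.44e6 N / A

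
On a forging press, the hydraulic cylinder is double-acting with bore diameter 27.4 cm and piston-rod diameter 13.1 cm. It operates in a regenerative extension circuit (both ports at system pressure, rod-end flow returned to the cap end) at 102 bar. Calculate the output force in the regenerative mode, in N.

F ≈ 1.37e5 N

With equal pressure on both faces, forces on the annular region cancel; the net push is pressure × rod cross-section.
Rod cross-section A_rod = π/4 × (13.1 cm)² = 134.8 cm^2
F = P × A_rod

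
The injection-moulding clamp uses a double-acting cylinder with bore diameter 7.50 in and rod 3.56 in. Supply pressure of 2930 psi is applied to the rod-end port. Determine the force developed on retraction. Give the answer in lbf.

F ≈ 1.00e5 lbf

Rod-side annular area A_ann = π/4 × (7.50² − 3.56²) = 34.22 in^2
On retraction the pressure acts on the annular area (bore minus rod).
F = P × A_ann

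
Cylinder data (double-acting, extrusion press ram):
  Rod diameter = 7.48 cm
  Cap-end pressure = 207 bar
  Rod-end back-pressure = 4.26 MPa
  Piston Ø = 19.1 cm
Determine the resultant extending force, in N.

Cap-side area A_cap = π/4 × (19.1 cm)² = 286.5 cm^2
Rod-side annular area A_ann = π/4 × (19.1² − 7.48²) = 242.6 cm^2
Net thrust = P_cap·A_cap − P_rod·A_ann = 5.931e5 N − 1.033e5 N

F ≈ 4.90e5 N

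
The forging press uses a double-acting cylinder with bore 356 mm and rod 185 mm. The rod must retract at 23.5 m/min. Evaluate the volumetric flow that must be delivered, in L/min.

Q ≈ 1710 L/min

Rod-side annular area A_ann = π/4 × (356² − 185²) = 72660 mm^2
Q = A × v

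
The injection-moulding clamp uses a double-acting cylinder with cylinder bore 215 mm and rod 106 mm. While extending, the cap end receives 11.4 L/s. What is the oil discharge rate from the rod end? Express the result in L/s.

Cap-side area A_cap = π/4 × (215 mm)² = 36310 mm^2
Rod-side annular area A_ann = π/4 × (215² − 106²) = 27480 mm^2
Piston speed v = Q_in/A_cap; rod-end outflow Q_out = v × A_ann = Q_in × A_ann/A_cap.

Q_out ≈ 8.63 L/s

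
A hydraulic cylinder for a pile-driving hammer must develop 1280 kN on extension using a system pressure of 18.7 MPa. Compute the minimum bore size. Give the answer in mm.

Extension force acts on the full piston face: F = P × (π/4)D².
D = √(4F / (πP)) = √(4 × 1280 kN / (π × 18.7 MPa))

D ≈ 295 mm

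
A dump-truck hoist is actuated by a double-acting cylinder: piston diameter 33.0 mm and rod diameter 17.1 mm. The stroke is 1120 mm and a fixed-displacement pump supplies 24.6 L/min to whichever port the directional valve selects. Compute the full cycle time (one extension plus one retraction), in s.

Cap-side area A_cap = π/4 × (33.0 mm)² = 855.3 mm^2
Rod-side annular area A_ann = π/4 × (33.0² − 17.1²) = 625.6 mm^2
t_ext = A_cap·L/Q = 2.336 s
t_ret = A_ann·L/Q = 1.709 s
t_cycle = t_ext + t_ret

t ≈ 4.05 s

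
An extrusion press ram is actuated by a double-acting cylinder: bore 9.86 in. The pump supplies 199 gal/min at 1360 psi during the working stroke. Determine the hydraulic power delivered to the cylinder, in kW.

Hydraulic power = P × Q

W ≈ 118 kW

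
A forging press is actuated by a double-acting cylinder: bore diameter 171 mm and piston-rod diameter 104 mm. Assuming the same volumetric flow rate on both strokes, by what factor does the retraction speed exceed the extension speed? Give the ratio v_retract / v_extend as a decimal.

Cap-side area A_cap = π/4 × (171 mm)² = 22970 mm^2
Rod-side annular area A_ann = π/4 × (171² − 104²) = 14470 mm^2
For equal Q, v ∝ 1/A, so v_ret/v_ext = A_cap/A_ann.

v_ret/v_ext ≈ 1.59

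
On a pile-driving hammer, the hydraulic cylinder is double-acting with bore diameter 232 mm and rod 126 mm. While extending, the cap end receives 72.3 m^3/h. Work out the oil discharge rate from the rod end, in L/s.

Q_out ≈ 14.2 L/s

Cap-side area A_cap = π/4 × (232 mm)² = 42270 mm^2
Rod-side annular area A_ann = π/4 × (232² − 126²) = 29800 mm^2
Piston speed v = Q_in/A_cap; rod-end outflow Q_out = v × A_ann = Q_in × A_ann/A_cap.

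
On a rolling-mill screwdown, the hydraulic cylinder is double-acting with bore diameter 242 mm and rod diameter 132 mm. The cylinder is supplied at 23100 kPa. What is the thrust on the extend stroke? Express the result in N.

F ≈ 1.06e6 N

Cap-side area A_cap = π/4 × (242 mm)² = 46000 mm^2
F = P × A_cap = 23100 kPa × A_cap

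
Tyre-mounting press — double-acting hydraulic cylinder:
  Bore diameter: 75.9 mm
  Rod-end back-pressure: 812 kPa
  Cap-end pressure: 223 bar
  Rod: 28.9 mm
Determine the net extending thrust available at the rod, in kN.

Cap-side area A_cap = π/4 × (75.9 mm)² = 4525 mm^2
Rod-side annular area A_ann = π/4 × (75.9² − 28.9²) = 3869 mm^2
Net thrust = P_cap·A_cap − P_rod·A_ann = 100.9 kN − 3.141 kN

F ≈ 97.8 kN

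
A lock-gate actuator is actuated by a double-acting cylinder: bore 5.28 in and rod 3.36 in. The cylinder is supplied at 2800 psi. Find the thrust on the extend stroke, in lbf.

Cap-side area A_cap = π/4 × (5.28 in)² = 21.90 in^2
F = P × A_cap = 2800 psi × A_cap

F ≈ 61300 lbf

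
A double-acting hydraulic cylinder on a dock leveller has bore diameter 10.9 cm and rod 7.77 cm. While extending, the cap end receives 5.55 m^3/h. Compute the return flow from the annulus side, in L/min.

Cap-side area A_cap = π/4 × (10.9 cm)² = 93.31 cm^2
Rod-side annular area A_ann = π/4 × (10.9² − 7.77²) = 45.90 cm^2
Piston speed v = Q_in/A_cap; rod-end outflow Q_out = v × A_ann = Q_in × A_ann/A_cap.

Q_out ≈ 45.5 L/min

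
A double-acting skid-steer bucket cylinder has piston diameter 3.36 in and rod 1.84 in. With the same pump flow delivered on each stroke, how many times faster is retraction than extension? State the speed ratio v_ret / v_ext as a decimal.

Cap-side area A_cap = π/4 × (3.36 in)² = 8.867 in^2
Rod-side annular area A_ann = π/4 × (3.36² − 1.84²) = 6.208 in^2
For equal Q, v ∝ 1/A, so v_ret/v_ext = A_cap/A_ann.

v_ret/v_ext ≈ 1.43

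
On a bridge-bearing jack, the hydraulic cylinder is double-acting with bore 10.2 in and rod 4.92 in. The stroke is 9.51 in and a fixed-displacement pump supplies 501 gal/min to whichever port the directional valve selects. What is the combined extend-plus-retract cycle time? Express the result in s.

Cap-side area A_cap = π/4 × (10.2 in)² = 81.71 in^2
Rod-side annular area A_ann = π/4 × (10.2² − 4.92²) = 62.70 in^2
t_ext = A_cap·L/Q = 0.4029 s
t_ret = A_ann·L/Q = 0.3091 s
t_cycle = t_ext + t_ret

t ≈ 0.712 s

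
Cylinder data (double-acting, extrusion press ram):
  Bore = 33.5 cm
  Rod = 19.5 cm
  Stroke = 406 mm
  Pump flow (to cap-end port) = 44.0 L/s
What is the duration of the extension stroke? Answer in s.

t ≈ 0.813 s

Cap-side area A_cap = π/4 × (33.5 cm)² = 881.4 cm^2
Swept volume V = A × L; t = V / Q = A·L / Q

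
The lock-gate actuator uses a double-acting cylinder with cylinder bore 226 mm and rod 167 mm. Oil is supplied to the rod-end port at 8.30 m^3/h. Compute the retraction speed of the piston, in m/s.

Rod-side annular area A_ann = π/4 × (226² − 167²) = 18210 mm^2
Flow into the rod-end port fills the annular volume.
v = Q / A

v ≈ 0.127 m/s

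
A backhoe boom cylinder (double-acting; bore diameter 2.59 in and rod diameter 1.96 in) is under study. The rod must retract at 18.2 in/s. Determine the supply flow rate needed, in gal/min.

Q ≈ 10.6 gal/min

Rod-side annular area A_ann = π/4 × (2.59² − 1.96²) = 2.251 in^2
Q = A × v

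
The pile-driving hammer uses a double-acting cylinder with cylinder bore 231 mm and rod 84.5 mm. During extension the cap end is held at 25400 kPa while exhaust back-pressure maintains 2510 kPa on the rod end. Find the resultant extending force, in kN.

F ≈ 973 kN

Cap-side area A_cap = π/4 × (231 mm)² = 41910 mm^2
Rod-side annular area A_ann = π/4 × (231² − 84.5²) = 36300 mm^2
Net thrust = P_cap·A_cap − P_rod·A_ann = 1065 kN − 91.12 kN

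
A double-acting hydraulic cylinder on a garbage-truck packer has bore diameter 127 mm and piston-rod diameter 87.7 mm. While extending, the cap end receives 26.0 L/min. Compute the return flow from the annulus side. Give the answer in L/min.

Q_out ≈ 13.6 L/min

Cap-side area A_cap = π/4 × (127 mm)² = 12670 mm^2
Rod-side annular area A_ann = π/4 × (127² − 87.7²) = 6627 mm^2
Piston speed v = Q_in/A_cap; rod-end outflow Q_out = v × A_ann = Q_in × A_ann/A_cap.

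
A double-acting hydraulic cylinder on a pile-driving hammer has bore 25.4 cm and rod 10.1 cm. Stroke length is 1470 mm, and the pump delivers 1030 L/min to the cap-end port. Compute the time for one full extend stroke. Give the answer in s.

Cap-side area A_cap = π/4 × (25.4 cm)² = 506.7 cm^2
Swept volume V = A × L; t = V / Q = A·L / Q

t ≈ 4.34 s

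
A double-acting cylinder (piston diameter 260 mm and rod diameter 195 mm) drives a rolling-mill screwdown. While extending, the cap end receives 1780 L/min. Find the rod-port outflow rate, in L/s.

Q_out ≈ 13.0 L/s

Cap-side area A_cap = π/4 × (260 mm)² = 53090 mm^2
Rod-side annular area A_ann = π/4 × (260² − 195²) = 23230 mm^2
Piston speed v = Q_in/A_cap; rod-end outflow Q_out = v × A_ann = Q_in × A_ann/A_cap.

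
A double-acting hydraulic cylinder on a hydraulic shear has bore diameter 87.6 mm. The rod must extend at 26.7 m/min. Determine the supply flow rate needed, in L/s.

Cap-side area A_cap = π/4 × (87.6 mm)² = 6027 mm^2
Q = A × v

Q ≈ 2.68 L/s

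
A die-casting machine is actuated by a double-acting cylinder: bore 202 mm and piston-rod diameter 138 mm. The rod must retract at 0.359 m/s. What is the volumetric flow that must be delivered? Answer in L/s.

Rod-side annular area A_ann = π/4 × (202² − 138²) = 17090 mm^2
Q = A × v

Q ≈ 6.14 L/s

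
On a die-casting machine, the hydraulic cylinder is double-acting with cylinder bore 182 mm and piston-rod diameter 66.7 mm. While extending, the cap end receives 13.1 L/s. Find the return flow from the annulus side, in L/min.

Q_out ≈ 680 L/min

Cap-side area A_cap = π/4 × (182 mm)² = 26020 mm^2
Rod-side annular area A_ann = π/4 × (182² − 66.7²) = 22520 mm^2
Piston speed v = Q_in/A_cap; rod-end outflow Q_out = v × A_ann = Q_in × A_ann/A_cap.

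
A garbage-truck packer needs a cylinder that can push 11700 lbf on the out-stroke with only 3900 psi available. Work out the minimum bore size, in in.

Extension force acts on the full piston face: F = P × (π/4)D².
D = √(4F / (πP)) = √(4 × 11700 lbf / (π × 3900 psi))

D ≈ 1.95 in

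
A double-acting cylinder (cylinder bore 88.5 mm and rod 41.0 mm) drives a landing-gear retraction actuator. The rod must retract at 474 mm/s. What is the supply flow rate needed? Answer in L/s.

Q ≈ 2.29 L/s

Rod-side annular area A_ann = π/4 × (88.5² − 41.0²) = 4831 mm^2
Q = A × v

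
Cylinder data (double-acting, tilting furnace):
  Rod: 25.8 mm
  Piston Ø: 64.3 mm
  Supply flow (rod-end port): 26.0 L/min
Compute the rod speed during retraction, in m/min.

Rod-side annular area A_ann = π/4 × (64.3² − 25.8²) = 2724 mm^2
Flow into the rod-end port fills the annular volume.
v = Q / A

v ≈ 9.54 m/min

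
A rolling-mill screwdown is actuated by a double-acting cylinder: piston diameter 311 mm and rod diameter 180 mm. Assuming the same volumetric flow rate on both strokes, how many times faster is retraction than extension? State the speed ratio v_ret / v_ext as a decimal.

v_ret/v_ext ≈ 1.50

Cap-side area A_cap = π/4 × (311 mm)² = 75960 mm^2
Rod-side annular area A_ann = π/4 × (311² − 180²) = 50520 mm^2
For equal Q, v ∝ 1/A, so v_ret/v_ext = A_cap/A_ann.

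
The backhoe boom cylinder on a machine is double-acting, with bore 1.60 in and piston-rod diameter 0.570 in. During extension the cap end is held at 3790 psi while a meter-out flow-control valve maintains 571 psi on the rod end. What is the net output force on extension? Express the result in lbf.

F ≈ 6620 lbf

Cap-side area A_cap = π/4 × (1.60 in)² = 2.011 in^2
Rod-side annular area A_ann = π/4 × (1.60² − 0.570²) = 1.755 in^2
Net thrust = P_cap·A_cap − P_rod·A_ann = 7620 lbf − 1002 lbf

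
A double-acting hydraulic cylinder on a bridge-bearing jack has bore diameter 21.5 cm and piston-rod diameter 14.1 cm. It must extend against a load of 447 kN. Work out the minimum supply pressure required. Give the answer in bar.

Cap-side area A_cap = π/4 × (21.5 cm)² = 363.1 cm^2
P = F / A = 447 kN / A

P ≈ 123 bar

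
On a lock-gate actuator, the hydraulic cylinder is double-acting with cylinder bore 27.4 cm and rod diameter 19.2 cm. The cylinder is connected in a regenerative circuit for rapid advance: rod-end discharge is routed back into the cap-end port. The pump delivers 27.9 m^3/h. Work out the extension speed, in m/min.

v ≈ 16.1 m/min

In regeneration the rod-end outflow joins the pump flow into the cap end, so the net volume the pump must supply per unit advance equals the rod cross-section area.
Rod cross-section A_rod = π/4 × (19.2 cm)² = 289.5 cm^2
v = Q_pump / A_rod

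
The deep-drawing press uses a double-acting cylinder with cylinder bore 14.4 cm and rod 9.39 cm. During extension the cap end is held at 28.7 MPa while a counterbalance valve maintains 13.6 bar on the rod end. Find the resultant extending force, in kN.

Cap-side area A_cap = π/4 × (14.4 cm)² = 162.9 cm^2
Rod-side annular area A_ann = π/4 × (14.4² − 9.39²) = 93.61 cm^2
Net thrust = P_cap·A_cap − P_rod·A_ann = 467.4 kN − 12.73 kN

F ≈ 455 kN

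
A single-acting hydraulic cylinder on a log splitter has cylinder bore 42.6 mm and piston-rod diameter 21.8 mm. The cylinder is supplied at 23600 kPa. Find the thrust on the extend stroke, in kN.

F ≈ 33.6 kN

Cap-side area A_cap = π/4 × (42.6 mm)² = 1425 mm^2
F = P × A_cap = 23600 kPa × A_cap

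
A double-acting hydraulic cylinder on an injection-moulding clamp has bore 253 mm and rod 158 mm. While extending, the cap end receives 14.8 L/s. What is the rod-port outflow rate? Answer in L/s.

Cap-side area A_cap = π/4 × (253 mm)² = 50270 mm^2
Rod-side annular area A_ann = π/4 × (253² − 158²) = 30670 mm^2
Piston speed v = Q_in/A_cap; rod-end outflow Q_out = v × A_ann = Q_in × A_ann/A_cap.

Q_out ≈ 9.03 L/s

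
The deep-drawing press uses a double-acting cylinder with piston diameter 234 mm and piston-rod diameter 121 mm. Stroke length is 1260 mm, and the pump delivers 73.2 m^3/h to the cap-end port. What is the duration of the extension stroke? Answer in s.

Cap-side area A_cap = π/4 × (234 mm)² = 43010 mm^2
Swept volume V = A × L; t = V / Q = A·L / Q

t ≈ 2.66 s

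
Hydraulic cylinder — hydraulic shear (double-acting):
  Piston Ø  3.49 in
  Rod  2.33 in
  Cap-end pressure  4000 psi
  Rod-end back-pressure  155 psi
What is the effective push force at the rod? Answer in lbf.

Cap-side area A_cap = π/4 × (3.49 in)² = 9.566 in^2
Rod-side annular area A_ann = π/4 × (3.49² − 2.33²) = 5.302 in^2
Net thrust = P_cap·A_cap − P_rod·A_ann = 38260 lbf − 821.9 lbf

F ≈ 37400 lbf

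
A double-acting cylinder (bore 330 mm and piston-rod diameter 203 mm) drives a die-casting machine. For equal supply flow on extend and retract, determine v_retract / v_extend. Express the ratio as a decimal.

v_ret/v_ext ≈ 1.61

Cap-side area A_cap = π/4 × (330 mm)² = 85530 mm^2
Rod-side annular area A_ann = π/4 × (330² − 203²) = 53160 mm^2
For equal Q, v ∝ 1/A, so v_ret/v_ext = A_cap/A_ann.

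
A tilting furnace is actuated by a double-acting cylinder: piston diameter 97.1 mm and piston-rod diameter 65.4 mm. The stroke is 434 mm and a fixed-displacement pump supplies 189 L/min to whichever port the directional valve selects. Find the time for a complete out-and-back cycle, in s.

t ≈ 1.58 s

Cap-side area A_cap = π/4 × (97.1 mm)² = 7405 mm^2
Rod-side annular area A_ann = π/4 × (97.1² − 65.4²) = 4046 mm^2
t_ext = A_cap·L/Q = 1.020 s
t_ret = A_ann·L/Q = 0.5574 s
t_cycle = t_ext + t_ret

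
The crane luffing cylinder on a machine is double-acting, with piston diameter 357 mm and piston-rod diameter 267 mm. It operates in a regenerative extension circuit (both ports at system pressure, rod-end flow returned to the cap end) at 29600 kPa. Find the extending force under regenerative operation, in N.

With equal pressure on both faces, forces on the annular region cancel; the net push is pressure × rod cross-section.
Rod cross-section A_rod = π/4 × (267 mm)² = 55990 mm^2
F = P × A_rod

F ≈ 1.66e6 N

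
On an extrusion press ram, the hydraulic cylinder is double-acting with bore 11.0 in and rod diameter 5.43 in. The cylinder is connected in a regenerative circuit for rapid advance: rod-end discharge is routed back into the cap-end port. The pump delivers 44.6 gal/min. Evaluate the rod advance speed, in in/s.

v ≈ 7.41 in/s

In regeneration the rod-end outflow joins the pump flow into the cap end, so the net volume the pump must supply per unit advance equals the rod cross-section area.
Rod cross-section A_rod = π/4 × (5.43 in)² = 23.16 in^2
v = Q_pump / A_rod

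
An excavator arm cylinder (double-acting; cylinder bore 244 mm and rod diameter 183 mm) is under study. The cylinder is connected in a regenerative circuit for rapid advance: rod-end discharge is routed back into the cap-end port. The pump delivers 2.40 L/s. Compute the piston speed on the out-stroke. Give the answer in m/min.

v ≈ 5.47 m/min

In regeneration the rod-end outflow joins the pump flow into the cap end, so the net volume the pump must supply per unit advance equals the rod cross-section area.
Rod cross-section A_rod = π/4 × (183 mm)² = 26300 mm^2
v = Q_pump / A_rod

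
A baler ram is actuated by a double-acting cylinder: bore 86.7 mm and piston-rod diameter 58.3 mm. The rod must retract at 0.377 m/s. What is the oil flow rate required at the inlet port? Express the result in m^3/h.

Rod-side annular area A_ann = π/4 × (86.7² − 58.3²) = 3234 mm^2
Q = A × v

Q ≈ 4.39 m^3/h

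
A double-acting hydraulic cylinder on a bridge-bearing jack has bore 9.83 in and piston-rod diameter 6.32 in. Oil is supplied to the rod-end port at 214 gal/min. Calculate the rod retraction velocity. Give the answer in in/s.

v ≈ 18.5 in/s

Rod-side annular area A_ann = π/4 × (9.83² − 6.32²) = 44.52 in^2
Flow into the rod-end port fills the annular volume.
v = Q / A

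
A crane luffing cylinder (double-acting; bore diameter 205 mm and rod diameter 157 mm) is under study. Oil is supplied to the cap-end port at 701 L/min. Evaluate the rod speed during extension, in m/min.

Cap-side area A_cap = π/4 × (205 mm)² = 33010 mm^2
v = Q / A

v ≈ 21.2 m/min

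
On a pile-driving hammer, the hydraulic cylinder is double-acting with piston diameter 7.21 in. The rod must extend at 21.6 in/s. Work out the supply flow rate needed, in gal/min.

Cap-side area A_cap = π/4 × (7.21 in)² = 40.83 in^2
Q = A × v

Q ≈ 229 gal/min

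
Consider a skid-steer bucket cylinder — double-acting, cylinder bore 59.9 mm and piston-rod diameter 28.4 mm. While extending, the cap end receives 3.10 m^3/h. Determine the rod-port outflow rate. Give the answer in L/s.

Cap-side area A_cap = π/4 × (59.9 mm)² = 2818 mm^2
Rod-side annular area A_ann = π/4 × (59.9² − 28.4²) = 2185 mm^2
Piston speed v = Q_in/A_cap; rod-end outflow Q_out = v × A_ann = Q_in × A_ann/A_cap.

Q_out ≈ 0.668 L/s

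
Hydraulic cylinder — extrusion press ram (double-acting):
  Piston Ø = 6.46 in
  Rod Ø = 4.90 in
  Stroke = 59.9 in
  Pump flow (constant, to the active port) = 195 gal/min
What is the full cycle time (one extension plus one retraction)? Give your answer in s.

Cap-side area A_cap = π/4 × (6.46 in)² = 32.78 in^2
Rod-side annular area A_ann = π/4 × (6.46² − 4.90²) = 13.92 in^2
t_ext = A_cap·L/Q = 2.615 s
t_ret = A_ann·L/Q = 1.111 s
t_cycle = t_ext + t_ret

t ≈ 3.73 s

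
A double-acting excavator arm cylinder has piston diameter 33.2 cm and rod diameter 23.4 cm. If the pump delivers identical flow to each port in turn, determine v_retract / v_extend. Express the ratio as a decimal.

v_ret/v_ext ≈ 1.99

Cap-side area A_cap = π/4 × (33.2 cm)² = 865.7 cm^2
Rod-side annular area A_ann = π/4 × (33.2² − 23.4²) = 435.6 cm^2
For equal Q, v ∝ 1/A, so v_ret/v_ext = A_cap/A_ann.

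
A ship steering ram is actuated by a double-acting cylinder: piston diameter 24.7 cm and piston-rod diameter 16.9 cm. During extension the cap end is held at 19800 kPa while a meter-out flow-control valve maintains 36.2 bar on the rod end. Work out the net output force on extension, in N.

F ≈ 8.56e5 N

Cap-side area A_cap = π/4 × (24.7 cm)² = 479.2 cm^2
Rod-side annular area A_ann = π/4 × (24.7² − 16.9²) = 254.8 cm^2
Net thrust = P_cap·A_cap − P_rod·A_ann = 9.487e5 N − 92250 N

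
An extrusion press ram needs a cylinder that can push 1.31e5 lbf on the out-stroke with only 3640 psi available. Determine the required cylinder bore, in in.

D ≈ 6.77 in

Extension force acts on the full piston face: F = P × (π/4)D².
D = √(4F / (πP)) = √(4 × 1.31e5 lbf / (π × 3640 psi))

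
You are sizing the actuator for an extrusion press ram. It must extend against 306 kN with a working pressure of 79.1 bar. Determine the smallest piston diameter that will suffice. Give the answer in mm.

D ≈ 222 mm

Extension force acts on the full piston face: F = P × (π/4)D².
D = √(4F / (πP)) = √(4 × 306 kN / (π × 79.1 bar))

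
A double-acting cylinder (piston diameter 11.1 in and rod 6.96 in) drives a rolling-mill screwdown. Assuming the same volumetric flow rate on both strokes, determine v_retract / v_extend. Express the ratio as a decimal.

v_ret/v_ext ≈ 1.65

Cap-side area A_cap = π/4 × (11.1 in)² = 96.77 in^2
Rod-side annular area A_ann = π/4 × (11.1² − 6.96²) = 58.72 in^2
For equal Q, v ∝ 1/A, so v_ret/v_ext = A_cap/A_ann.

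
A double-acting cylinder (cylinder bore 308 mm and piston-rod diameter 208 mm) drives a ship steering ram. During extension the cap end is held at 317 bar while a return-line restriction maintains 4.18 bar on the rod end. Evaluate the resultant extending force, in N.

Cap-side area A_cap = π/4 × (308 mm)² = 74510 mm^2
Rod-side annular area A_ann = π/4 × (308² − 208²) = 40530 mm^2
Net thrust = P_cap·A_cap − P_rod·A_ann = 2.362e6 N − 16940 N

F ≈ 2.34e6 N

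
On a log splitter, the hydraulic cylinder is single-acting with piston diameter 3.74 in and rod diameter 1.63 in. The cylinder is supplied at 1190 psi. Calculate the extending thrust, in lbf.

Cap-side area A_cap = π/4 × (3.74 in)² = 10.99 in^2
F = P × A_cap = 1190 psi × A_cap

F ≈ 13100 lbf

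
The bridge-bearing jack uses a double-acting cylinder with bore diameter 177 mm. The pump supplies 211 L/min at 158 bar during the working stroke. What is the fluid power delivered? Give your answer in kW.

Hydraulic power = P × Q

W ≈ 55.6 kW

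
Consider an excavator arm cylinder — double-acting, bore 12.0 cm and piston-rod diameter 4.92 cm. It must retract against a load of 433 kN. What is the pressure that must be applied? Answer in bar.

Rod-side annular area A_ann = π/4 × (12.0² − 4.92²) = 94.09 cm^2
Retraction: pressure acts on the annular area.
P = F / A = 433 kN / A

P ≈ 460 bar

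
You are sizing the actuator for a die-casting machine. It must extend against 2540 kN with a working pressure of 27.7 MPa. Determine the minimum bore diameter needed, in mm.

D ≈ 342 mm

Extension force acts on the full piston face: F = P × (π/4)D².
D = √(4F / (πP)) = √(4 × 2540 kN / (π × 27.7 MPa))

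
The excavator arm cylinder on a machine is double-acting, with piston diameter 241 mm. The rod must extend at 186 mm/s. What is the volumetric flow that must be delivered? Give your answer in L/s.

Q ≈ 8.48 L/s

Cap-side area A_cap = π/4 × (241 mm)² = 45620 mm^2
Q = A × v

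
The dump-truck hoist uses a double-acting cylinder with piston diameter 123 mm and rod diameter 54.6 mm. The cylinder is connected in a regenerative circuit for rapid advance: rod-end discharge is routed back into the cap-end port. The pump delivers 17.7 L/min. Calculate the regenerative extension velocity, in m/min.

In regeneration the rod-end outflow joins the pump flow into the cap end, so the net volume the pump must supply per unit advance equals the rod cross-section area.
Rod cross-section A_rod = π/4 × (54.6 mm)² = 2341 mm^2
v = Q_pump / A_rod

v ≈ 7.56 m/min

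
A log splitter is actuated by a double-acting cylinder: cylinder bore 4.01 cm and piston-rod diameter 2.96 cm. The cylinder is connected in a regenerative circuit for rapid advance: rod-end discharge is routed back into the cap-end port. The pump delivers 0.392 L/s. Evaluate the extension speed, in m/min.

In regeneration the rod-end outflow joins the pump flow into the cap end, so the net volume the pump must supply per unit advance equals the rod cross-section area.
Rod cross-section A_rod = π/4 × (2.96 cm)² = 6.881 cm^2
v = Q_pump / A_rod

v ≈ 34.2 m/min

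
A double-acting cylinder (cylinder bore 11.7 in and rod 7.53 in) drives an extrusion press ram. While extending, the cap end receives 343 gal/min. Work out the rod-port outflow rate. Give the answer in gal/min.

Q_out ≈ 201 gal/min

Cap-side area A_cap = π/4 × (11.7 in)² = 107.5 in^2
Rod-side annular area A_ann = π/4 × (11.7² − 7.53²) = 62.98 in^2
Piston speed v = Q_in/A_cap; rod-end outflow Q_out = v × A_ann = Q_in × A_ann/A_cap.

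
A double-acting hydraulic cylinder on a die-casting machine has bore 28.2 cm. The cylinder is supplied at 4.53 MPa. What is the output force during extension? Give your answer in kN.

Cap-side area A_cap = π/4 × (28.2 cm)² = 624.6 cm^2
F = P × A_cap = 4.53 MPa × A_cap

F ≈ 283 kN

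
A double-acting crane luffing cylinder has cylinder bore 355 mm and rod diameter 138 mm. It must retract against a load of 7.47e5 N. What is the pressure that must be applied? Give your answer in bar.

P ≈ 88.9 bar

Rod-side annular area A_ann = π/4 × (355² − 138²) = 84020 mm^2
Retraction: pressure acts on the annular area.
P = F / A = 7.47e5 N / A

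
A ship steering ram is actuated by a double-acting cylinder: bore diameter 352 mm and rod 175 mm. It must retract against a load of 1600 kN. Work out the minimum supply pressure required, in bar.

Rod-side annular area A_ann = π/4 × (352² − 175²) = 73260 mm^2
Retraction: pressure acts on the annular area.
P = F / A = 1600 kN / A

P ≈ 218 bar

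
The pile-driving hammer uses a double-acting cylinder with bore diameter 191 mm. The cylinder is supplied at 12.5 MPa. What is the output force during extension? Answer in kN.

Cap-side area A_cap = π/4 × (191 mm)² = 28650 mm^2
F = P × A_cap = 12.5 MPa × A_cap

F ≈ 358 kN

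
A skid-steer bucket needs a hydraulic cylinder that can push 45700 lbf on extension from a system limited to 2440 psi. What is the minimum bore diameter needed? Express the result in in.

Extension force acts on the full piston face: F = P × (π/4)D².
D = √(4F / (πP)) = √(4 × 45700 lbf / (π × 2440 psi))

D ≈ 4.88 in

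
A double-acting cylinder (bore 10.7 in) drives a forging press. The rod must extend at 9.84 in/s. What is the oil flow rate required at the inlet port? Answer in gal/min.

Cap-side area A_cap = π/4 × (10.7 in)² = 89.92 in^2
Q = A × v

Q ≈ 230 gal/min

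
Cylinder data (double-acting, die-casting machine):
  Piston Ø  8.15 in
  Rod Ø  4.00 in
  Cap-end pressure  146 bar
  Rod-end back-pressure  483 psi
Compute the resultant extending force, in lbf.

Cap-side area A_cap = π/4 × (8.15 in)² = 52.17 in^2
Rod-side annular area A_ann = π/4 × (8.15² − 4.00²) = 39.60 in^2
Net thrust = P_cap·A_cap − P_rod·A_ann = 1.105e5 lbf − 19130 lbf

F ≈ 91300 lbf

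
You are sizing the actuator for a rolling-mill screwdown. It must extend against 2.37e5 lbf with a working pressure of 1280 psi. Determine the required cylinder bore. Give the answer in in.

D ≈ 15.4 in

Extension force acts on the full piston face: F = P × (π/4)D².
D = √(4F / (πP)) = √(4 × 2.37e5 lbf / (π × 1280 psi))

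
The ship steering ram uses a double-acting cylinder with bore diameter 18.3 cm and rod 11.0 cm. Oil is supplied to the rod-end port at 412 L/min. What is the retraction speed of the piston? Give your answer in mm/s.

Rod-side annular area A_ann = π/4 × (18.3² − 11.0²) = 168.0 cm^2
Flow into the rod-end port fills the annular volume.
v = Q / A

v ≈ 409 mm/s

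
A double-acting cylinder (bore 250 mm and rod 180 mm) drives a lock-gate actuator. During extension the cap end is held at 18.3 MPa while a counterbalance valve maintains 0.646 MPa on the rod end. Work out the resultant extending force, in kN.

Cap-side area A_cap = π/4 × (250 mm)² = 49090 mm^2
Rod-side annular area A_ann = π/4 × (250² − 180²) = 23640 mm^2
Net thrust = P_cap·A_cap − P_rod·A_ann = 898.3 kN − 15.27 kN

F ≈ 883 kN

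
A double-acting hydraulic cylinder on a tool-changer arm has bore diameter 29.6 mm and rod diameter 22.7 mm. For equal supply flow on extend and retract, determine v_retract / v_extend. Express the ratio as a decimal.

v_ret/v_ext ≈ 2.43

Cap-side area A_cap = π/4 × (29.6 mm)² = 688.1 mm^2
Rod-side annular area A_ann = π/4 × (29.6² − 22.7²) = 283.4 mm^2
For equal Q, v ∝ 1/A, so v_ret/v_ext = A_cap/A_ann.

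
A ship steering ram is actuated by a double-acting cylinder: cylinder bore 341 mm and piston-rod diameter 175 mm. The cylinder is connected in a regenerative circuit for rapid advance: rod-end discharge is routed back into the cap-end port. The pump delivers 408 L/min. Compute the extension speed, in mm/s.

In regeneration the rod-end outflow joins the pump flow into the cap end, so the net volume the pump must supply per unit advance equals the rod cross-section area.
Rod cross-section A_rod = π/4 × (175 mm)² = 24050 mm^2
v = Q_pump / A_rod

v ≈ 283 mm/s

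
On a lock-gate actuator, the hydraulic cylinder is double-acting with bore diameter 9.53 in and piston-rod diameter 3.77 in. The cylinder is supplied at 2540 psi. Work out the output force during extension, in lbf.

Cap-side area A_cap = π/4 × (9.53 in)² = 71.33 in^2
F = P × A_cap = 2540 psi × A_cap

F ≈ 1.81e5 lbf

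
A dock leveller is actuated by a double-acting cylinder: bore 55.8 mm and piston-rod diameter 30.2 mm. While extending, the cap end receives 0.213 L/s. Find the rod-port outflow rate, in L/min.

Cap-side area A_cap = π/4 × (55.8 mm)² = 2445 mm^2
Rod-side annular area A_ann = π/4 × (55.8² − 30.2²) = 1729 mm^2
Piston speed v = Q_in/A_cap; rod-end outflow Q_out = v × A_ann = Q_in × A_ann/A_cap.

Q_out ≈ 9.04 L/min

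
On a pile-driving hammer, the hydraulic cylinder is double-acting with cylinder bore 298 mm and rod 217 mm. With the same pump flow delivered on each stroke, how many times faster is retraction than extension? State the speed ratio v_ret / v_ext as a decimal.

Cap-side area A_cap = π/4 × (298 mm)² = 69750 mm^2
Rod-side annular area A_ann = π/4 × (298² − 217²) = 32760 mm^2
For equal Q, v ∝ 1/A, so v_ret/v_ext = A_cap/A_ann.

v_ret/v_ext ≈ 2.13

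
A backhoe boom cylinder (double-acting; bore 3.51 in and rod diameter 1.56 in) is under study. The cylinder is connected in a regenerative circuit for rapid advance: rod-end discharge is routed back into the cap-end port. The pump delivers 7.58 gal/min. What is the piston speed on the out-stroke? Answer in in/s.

In regeneration the rod-end outflow joins the pump flow into the cap end, so the net volume the pump must supply per unit advance equals the rod cross-section area.
Rod cross-section A_rod = π/4 × (1.56 in)² = 1.911 in^2
v = Q_pump / A_rod

v ≈ 15.3 in/s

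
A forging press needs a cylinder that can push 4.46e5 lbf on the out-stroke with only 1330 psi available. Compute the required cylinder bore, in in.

D ≈ 20.7 in

Extension force acts on the full piston face: F = P × (π/4)D².
D = √(4F / (πP)) = √(4 × 4.46e5 lbf / (π × 1330 psi))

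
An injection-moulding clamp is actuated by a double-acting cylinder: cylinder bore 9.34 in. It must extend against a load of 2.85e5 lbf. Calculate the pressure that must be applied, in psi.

Cap-side area A_cap = π/4 × (9.34 in)² = 68.51 in^2
P = F / A = 2.85e5 lbf / A

P ≈ 4160 psi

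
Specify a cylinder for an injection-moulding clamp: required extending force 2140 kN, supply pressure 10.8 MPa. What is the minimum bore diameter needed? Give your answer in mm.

D ≈ 502 mm

Extension force acts on the full piston face: F = P × (π/4)D².
D = √(4F / (πP)) = √(4 × 2140 kN / (π × 10.8 MPa))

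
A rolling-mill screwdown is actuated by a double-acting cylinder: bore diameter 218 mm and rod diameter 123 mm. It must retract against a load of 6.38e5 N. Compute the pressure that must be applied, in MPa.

P ≈ 25.1 MPa

Rod-side annular area A_ann = π/4 × (218² − 123²) = 25440 mm^2
Retraction: pressure acts on the annular area.
P = F / A = 6.38e5 N / A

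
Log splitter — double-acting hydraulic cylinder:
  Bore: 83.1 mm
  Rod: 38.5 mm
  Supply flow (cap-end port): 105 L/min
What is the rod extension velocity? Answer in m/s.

v ≈ 0.323 m/s

Cap-side area A_cap = π/4 × (83.1 mm)² = 5424 mm^2
v = Q / A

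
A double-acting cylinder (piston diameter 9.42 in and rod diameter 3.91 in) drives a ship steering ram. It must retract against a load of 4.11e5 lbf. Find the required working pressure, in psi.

Rod-side annular area A_ann = π/4 × (9.42² − 3.91²) = 57.69 in^2
Retraction: pressure acts on the annular area.
P = F / A = 4.11e5 lbf / A

P ≈ 7120 psi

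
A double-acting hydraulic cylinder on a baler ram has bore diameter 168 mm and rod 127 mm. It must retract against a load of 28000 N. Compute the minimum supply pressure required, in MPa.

P ≈ 2.95 MPa

Rod-side annular area A_ann = π/4 × (168² − 127²) = 9499 mm^2
Retraction: pressure acts on the annular area.
P = F / A = 28000 N / A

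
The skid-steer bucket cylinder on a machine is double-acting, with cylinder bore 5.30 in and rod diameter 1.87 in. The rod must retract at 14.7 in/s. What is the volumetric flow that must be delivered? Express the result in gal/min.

Q ≈ 73.7 gal/min

Rod-side annular area A_ann = π/4 × (5.30² − 1.87²) = 19.32 in^2
Q = A × v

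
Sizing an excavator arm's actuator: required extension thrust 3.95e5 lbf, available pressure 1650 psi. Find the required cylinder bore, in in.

D ≈ 17.5 in

Extension force acts on the full piston face: F = P × (π/4)D².
D = √(4F / (πP)) = √(4 × 3.95e5 lbf / (π × 1650 psi))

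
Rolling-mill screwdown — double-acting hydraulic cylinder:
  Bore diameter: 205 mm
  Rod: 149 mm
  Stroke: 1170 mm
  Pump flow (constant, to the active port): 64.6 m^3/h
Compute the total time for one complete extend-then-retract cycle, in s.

Cap-side area A_cap = π/4 × (205 mm)² = 33010 mm^2
Rod-side annular area A_ann = π/4 × (205² − 149²) = 15570 mm^2
t_ext = A_cap·L/Q = 2.152 s
t_ret = A_ann·L/Q = 1.015 s
t_cycle = t_ext + t_ret

t ≈ 3.17 s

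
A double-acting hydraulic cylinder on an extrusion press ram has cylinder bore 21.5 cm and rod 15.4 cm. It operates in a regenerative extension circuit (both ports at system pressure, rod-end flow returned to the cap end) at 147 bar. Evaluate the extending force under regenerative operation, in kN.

With equal pressure on both faces, forces on the annular region cancel; the net push is pressure × rod cross-section.
Rod cross-section A_rod = π/4 × (15.4 cm)² = 186.3 cm^2
F = P × A_rod

F ≈ 274 kN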